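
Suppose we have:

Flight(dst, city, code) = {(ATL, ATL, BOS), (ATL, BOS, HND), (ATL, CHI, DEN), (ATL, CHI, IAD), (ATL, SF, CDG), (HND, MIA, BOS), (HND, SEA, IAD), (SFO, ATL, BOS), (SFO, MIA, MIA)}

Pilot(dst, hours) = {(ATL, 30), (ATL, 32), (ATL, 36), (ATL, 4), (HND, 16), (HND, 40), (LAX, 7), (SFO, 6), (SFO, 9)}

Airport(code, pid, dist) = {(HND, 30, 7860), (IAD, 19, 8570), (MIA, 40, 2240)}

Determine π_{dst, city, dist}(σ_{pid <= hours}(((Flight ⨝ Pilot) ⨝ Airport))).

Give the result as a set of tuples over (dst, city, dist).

Flight ⋈ Pilot (natural join on dst): {(ATL, ATL, BOS, 30), (ATL, ATL, BOS, 32), (ATL, ATL, BOS, 36), (ATL, ATL, BOS, 4), (ATL, BOS, HND, 30), (ATL, BOS, HND, 32), (ATL, BOS, HND, 36), (ATL, BOS, HND, 4), (ATL, CHI, DEN, 30), (ATL, CHI, DEN, 32), (ATL, CHI, DEN, 36), (ATL, CHI, DEN, 4), (ATL, CHI, IAD, 30), (ATL, CHI, IAD, 32), (ATL, CHI, IAD, 36), (ATL, CHI, IAD, 4), (ATL, SF, CDG, 30), (ATL, SF, CDG, 32), (ATL, SF, CDG, 36), (ATL, SF, CDG, 4), (HND, MIA, BOS, 16), (HND, MIA, BOS, 40), (HND, SEA, IAD, 16), (HND, SEA, IAD, 40), (SFO, ATL, BOS, 6), (SFO, ATL, BOS, 9), (SFO, MIA, MIA, 6), (SFO, MIA, MIA, 9)}
(Flight ⨝ Pilot) ⋈ Airport (natural join on code): {(ATL, BOS, HND, 30, 30, 7860), (ATL, BOS, HND, 32, 30, 7860), (ATL, BOS, HND, 36, 30, 7860), (ATL, BOS, HND, 4, 30, 7860), (ATL, CHI, IAD, 30, 19, 8570), (ATL, CHI, IAD, 32, 19, 8570), (ATL, CHI, IAD, 36, 19, 8570), (ATL, CHI, IAD, 4, 19, 8570), (HND, SEA, IAD, 16, 19, 8570), (HND, SEA, IAD, 40, 19, 8570), (SFO, MIA, MIA, 6, 40, 2240), (SFO, MIA, MIA, 9, 40, 2240)}
Apply σ_{pid <= hours}; surviving tuples: {(ATL, BOS, HND, 30, 30, 7860), (ATL, BOS, HND, 32, 30, 7860), (ATL, BOS, HND, 36, 30, 7860), (ATL, CHI, IAD, 30, 19, 8570), (ATL, CHI, IAD, 32, 19, 8570), (ATL, CHI, IAD, 36, 19, 8570), (HND, SEA, IAD, 40, 19, 8570)}
π_{dst, city, dist} gives {(ATL, BOS, 7860), (ATL, CHI, 8570), (HND, SEA, 8570)} (4 duplicate(s) eliminated).

{(ATL, BOS, 7860), (ATL, CHI, 8570), (HND, SEA, 8570)}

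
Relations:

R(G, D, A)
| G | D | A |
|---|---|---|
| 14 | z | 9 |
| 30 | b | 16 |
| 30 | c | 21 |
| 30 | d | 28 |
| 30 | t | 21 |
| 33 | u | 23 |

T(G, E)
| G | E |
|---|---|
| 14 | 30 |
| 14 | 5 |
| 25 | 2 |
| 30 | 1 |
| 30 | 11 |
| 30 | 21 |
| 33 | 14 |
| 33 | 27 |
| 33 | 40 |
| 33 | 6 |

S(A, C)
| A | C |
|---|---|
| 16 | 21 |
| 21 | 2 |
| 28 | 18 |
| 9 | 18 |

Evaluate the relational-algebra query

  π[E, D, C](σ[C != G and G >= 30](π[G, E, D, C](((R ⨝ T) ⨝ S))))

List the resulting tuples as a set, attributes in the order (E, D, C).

{(1, b, 21), (1, c, 2), (1, d, 18), (1, t, 2), (11, b, 21), (11, c, 2), (11, d, 18), (11, t, 2), (21, b, 21), (21, c, 2), (21, d, 18), (21, t, 2)}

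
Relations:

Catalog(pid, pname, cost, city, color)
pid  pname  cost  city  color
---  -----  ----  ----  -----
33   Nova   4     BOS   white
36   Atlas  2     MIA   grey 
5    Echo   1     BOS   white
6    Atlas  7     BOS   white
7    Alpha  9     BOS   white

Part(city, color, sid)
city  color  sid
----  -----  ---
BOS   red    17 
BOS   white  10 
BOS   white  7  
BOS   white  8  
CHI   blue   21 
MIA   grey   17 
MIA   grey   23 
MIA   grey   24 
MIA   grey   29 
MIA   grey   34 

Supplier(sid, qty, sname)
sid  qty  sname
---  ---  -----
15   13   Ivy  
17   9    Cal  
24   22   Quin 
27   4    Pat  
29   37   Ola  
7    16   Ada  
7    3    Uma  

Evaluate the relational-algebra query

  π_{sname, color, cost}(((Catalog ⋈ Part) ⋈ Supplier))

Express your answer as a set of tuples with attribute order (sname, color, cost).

{(Ada, white, 1), (Ada, white, 4), (Ada, white, 7), (Ada, white, 9), (Cal, grey, 2), (Ola, grey, 2), (Quin, grey, 2), (Uma, white, 1), (Uma, white, 4), (Uma, white, 7), (Uma, white, 9)}

Catalog ⋈ Part (natural join on city, color): {(33, Nova, 4, BOS, white, 10), (33, Nova, 4, BOS, white, 7), (33, Nova, 4, BOS, white, 8), (36, Atlas, 2, MIA, grey, 17), (36, Atlas, 2, MIA, grey, 23), (36, Atlas, 2, MIA, grey, 24), (36, Atlas, 2, MIA, grey, 29), (36, Atlas, 2, MIA, grey, 34), (5, Echo, 1, BOS, white, 10), (5, Echo, 1, BOS, white, 7), (5, Echo, 1, BOS, white, 8), (6, Atlas, 7, BOS, white, 10), (6, Atlas, 7, BOS, white, 7), (6, Atlas, 7, BOS, white, 8), (7, Alpha, 9, BOS, white, 10), (7, Alpha, 9, BOS, white, 7), (7, Alpha, 9, BOS, white, 8)}
(Catalog ⋈ Part) ⋈ Supplier (natural join on sid): {(33, Nova, 4, BOS, white, 7, 16, Ada), (33, Nova, 4, BOS, white, 7, 3, Uma), (36, Atlas, 2, MIA, grey, 17, 9, Cal), (36, Atlas, 2, MIA, grey, 24, 22, Quin), (36, Atlas, 2, MIA, grey, 29, 37, Ola), (5, Echo, 1, BOS, white, 7, 16, Ada), (5, Echo, 1, BOS, white, 7, 3, Uma), (6, Atlas, 7, BOS, white, 7, 16, Ada), (6, Atlas, 7, BOS, white, 7, 3, Uma), (7, Alpha, 9, BOS, white, 7, 16, Ada), (7, Alpha, 9, BOS, white, 7, 3, Uma)}
Projecting to sname, color, cost: {(Ada, white, 1), (Ada, white, 4), (Ada, white, 7), (Ada, white, 9), (Cal, grey, 2), (Ola, grey, 2), (Quin, grey, 2), (Uma, white, 1), (Uma, white, 4), (Uma, white, 7), (Uma, white, 9)}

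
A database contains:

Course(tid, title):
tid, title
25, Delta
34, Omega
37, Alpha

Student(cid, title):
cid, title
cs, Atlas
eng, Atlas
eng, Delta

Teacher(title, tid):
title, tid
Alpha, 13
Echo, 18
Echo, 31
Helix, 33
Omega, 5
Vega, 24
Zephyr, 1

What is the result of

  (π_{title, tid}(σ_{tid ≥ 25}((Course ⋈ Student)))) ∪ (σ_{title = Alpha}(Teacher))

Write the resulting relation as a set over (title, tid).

Course ⋈ Student (natural join on title): {(25, Delta, eng)}
σ[tid ≥ 25]: keep tuples satisfying tid ≥ 25 → {(25, Delta, eng)}
π[title, tid]: project onto (title, tid) → {(Delta, 25)}
σ[title = Alpha]: keep tuples satisfying title = Alpha → {(Alpha, 13)}
Union: {(Delta, 25)} with {(Alpha, 13)} → {(Alpha, 13), (Delta, 25)}

{(Alpha, 13), (Delta, 25)}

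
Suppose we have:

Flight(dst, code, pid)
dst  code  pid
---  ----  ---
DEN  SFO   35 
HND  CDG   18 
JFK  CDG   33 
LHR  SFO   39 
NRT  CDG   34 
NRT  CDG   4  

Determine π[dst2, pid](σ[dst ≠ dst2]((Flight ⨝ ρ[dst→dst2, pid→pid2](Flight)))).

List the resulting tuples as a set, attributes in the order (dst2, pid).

ρ[dst→dst2, pid→pid2]: schema becomes (dst2, code, pid2); tuples unchanged.
Natural join on code: {(DEN, SFO, 35, DEN, 35), (DEN, SFO, 35, LHR, 39), (HND, CDG, 18, HND, 18), (HND, CDG, 18, JFK, 33), (HND, CDG, 18, NRT, 34), (HND, CDG, 18, NRT, 4), (JFK, CDG, 33, HND, 18), (JFK, CDG, 33, JFK, 33), (JFK, CDG, 33, NRT, 34), (JFK, CDG, 33, NRT, 4), (LHR, SFO, 39, DEN, 35), (LHR, SFO, 39, LHR, 39), (NRT, CDG, 34, HND, 18), (NRT, CDG, 34, JFK, 33), (NRT, CDG, 34, NRT, 34), (NRT, CDG, 34, NRT, 4), (NRT, CDG, 4, HND, 18), (NRT, CDG, 4, JFK, 33), (NRT, CDG, 4, NRT, 34), (NRT, CDG, 4, NRT, 4)}
Apply σ_{dst ≠ dst2}; surviving tuples: {(DEN, SFO, 35, LHR, 39), (HND, CDG, 18, JFK, 33), (HND, CDG, 18, NRT, 34), (HND, CDG, 18, NRT, 4), (JFK, CDG, 33, HND, 18), (JFK, CDG, 33, NRT, 34), (JFK, CDG, 33, NRT, 4), (LHR, SFO, 39, DEN, 35), (NRT, CDG, 34, HND, 18), (NRT, CDG, 34, JFK, 33), (NRT, CDG, 4, HND, 18), (NRT, CDG, 4, JFK, 33)}
π[dst2, pid]: project onto (dst2, pid) (2 duplicate(s) eliminated) → {(DEN, 39), (HND, 33), (HND, 34), (HND, 4), (JFK, 18), (JFK, 34), (JFK, 4), (LHR, 35), (NRT, 18), (NRT, 33)}

{(DEN, 39), (HND, 33), (HND, 34), (HND, 4), (JFK, 18), (JFK, 34), (JFK, 4), (LHR, 35), (NRT, 18), (NRT, 33)}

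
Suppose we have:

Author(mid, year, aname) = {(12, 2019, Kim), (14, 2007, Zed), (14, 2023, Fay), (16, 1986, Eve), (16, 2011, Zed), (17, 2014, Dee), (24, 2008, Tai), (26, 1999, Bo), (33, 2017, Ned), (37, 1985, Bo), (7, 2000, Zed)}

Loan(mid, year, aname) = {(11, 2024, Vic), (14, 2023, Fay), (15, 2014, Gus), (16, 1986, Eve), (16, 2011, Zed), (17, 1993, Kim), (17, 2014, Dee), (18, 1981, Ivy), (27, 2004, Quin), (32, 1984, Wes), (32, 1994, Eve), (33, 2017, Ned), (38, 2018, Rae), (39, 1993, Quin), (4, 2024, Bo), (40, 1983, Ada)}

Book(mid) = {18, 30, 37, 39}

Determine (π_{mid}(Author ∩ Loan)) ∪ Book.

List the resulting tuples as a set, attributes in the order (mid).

{14, 16, 17, 18, 30, 33, 37, 39}

Intersection: {(12, 2019, Kim), (14, 2007, Zed), (14, 2023, Fay), (16, 1986, Eve), (16, 2011, Zed), (17, 2014, Dee), (24, 2008, Tai), (26, 1999, Bo), (33, 2017, Ned), (37, 1985, Bo), (7, 2000, Zed)} with {(11, 2024, Vic), (14, 2023, Fay), (15, 2014, Gus), (16, 1986, Eve), (16, 2011, Zed), (17, 1993, Kim), (17, 2014, Dee), (18, 1981, Ivy), (27, 2004, Quin), (32, 1984, Wes), (32, 1994, Eve), (33, 2017, Ned), (38, 2018, Rae), (39, 1993, Quin), (4, 2024, Bo), (40, 1983, Ada)} → {(14, 2023, Fay), (16, 1986, Eve), (16, 2011, Zed), (17, 2014, Dee), (33, 2017, Ned)}
π_{mid} gives {14, 16, 17, 33} (1 duplicate(s) eliminated).
Union: {14, 16, 17, 33} with {18, 30, 37, 39} → {14, 16, 17, 18, 30, 33, 37, 39}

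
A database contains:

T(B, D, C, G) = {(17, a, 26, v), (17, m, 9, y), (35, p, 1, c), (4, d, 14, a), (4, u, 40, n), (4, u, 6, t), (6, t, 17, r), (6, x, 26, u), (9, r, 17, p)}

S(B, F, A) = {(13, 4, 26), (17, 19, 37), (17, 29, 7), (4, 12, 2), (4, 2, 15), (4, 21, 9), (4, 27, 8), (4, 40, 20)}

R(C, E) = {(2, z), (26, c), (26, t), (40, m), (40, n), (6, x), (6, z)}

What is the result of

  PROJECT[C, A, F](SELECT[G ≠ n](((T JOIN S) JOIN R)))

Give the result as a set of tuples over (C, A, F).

Joining T and S on B yields {(17, a, 26, v, 19, 37), (17, a, 26, v, 29, 7), (17, m, 9, y, 19, 37), (17, m, 9, y, 29, 7), (4, d, 14, a, 12, 2), (4, d, 14, a, 2, 15), (4, d, 14, a, 21, 9), (4, d, 14, a, 27, 8), (4, d, 14, a, 40, 20), (4, u, 40, n, 12, 2), (4, u, 40, n, 2, 15), (4, u, 40, n, 21, 9), (4, u, 40, n, 27, 8), (4, u, 40, n, 40, 20), (4, u, 6, t, 12, 2), (4, u, 6, t, 2, 15), (4, u, 6, t, 21, 9), (4, u, 6, t, 27, 8), (4, u, 6, t, 40, 20)}.
Joining (T JOIN S) and R on C yields {(17, a, 26, v, 19, 37, c), (17, a, 26, v, 19, 37, t), (17, a, 26, v, 29, 7, c), (17, a, 26, v, 29, 7, t), (4, u, 40, n, 12, 2, m), (4, u, 40, n, 12, 2, n), (4, u, 40, n, 2, 15, m), (4, u, 40, n, 2, 15, n), (4, u, 40, n, 21, 9, m), (4, u, 40, n, 21, 9, n), (4, u, 40, n, 27, 8, m), (4, u, 40, n, 27, 8, n), (4, u, 40, n, 40, 20, m), (4, u, 40, n, 40, 20, n), (4, u, 6, t, 12, 2, x), (4, u, 6, t, 12, 2, z), (4, u, 6, t, 2, 15, x), (4, u, 6, t, 2, 15, z), (4, u, 6, t, 21, 9, x), (4, u, 6, t, 21, 9, z), (4, u, 6, t, 27, 8, x), (4, u, 6, t, 27, 8, z), (4, u, 6, t, 40, 20, x), (4, u, 6, t, 40, 20, z)}.
Apply σ_{G ≠ n}; surviving tuples: {(17, a, 26, v, 19, 37, c), (17, a, 26, v, 19, 37, t), (17, a, 26, v, 29, 7, c), (17, a, 26, v, 29, 7, t), (4, u, 6, t, 12, 2, x), (4, u, 6, t, 12, 2, z), (4, u, 6, t, 2, 15, x), (4, u, 6, t, 2, 15, z), (4, u, 6, t, 21, 9, x), (4, u, 6, t, 21, 9, z), (4, u, 6, t, 27, 8, x), (4, u, 6, t, 27, 8, z), (4, u, 6, t, 40, 20, x), (4, u, 6, t, 40, 20, z)}
π_{C, A, F} gives {(26, 37, 19), (26, 7, 29), (6, 15, 2), (6, 2, 12), (6, 20, 40), (6, 8, 27), (6, 9, 21)} (7 duplicate(s) eliminated).

{(26, 37, 19), (26, 7, 29), (6, 15, 2), (6, 2, 12), (6, 20, 40), (6, 8, 27), (6, 9, 21)}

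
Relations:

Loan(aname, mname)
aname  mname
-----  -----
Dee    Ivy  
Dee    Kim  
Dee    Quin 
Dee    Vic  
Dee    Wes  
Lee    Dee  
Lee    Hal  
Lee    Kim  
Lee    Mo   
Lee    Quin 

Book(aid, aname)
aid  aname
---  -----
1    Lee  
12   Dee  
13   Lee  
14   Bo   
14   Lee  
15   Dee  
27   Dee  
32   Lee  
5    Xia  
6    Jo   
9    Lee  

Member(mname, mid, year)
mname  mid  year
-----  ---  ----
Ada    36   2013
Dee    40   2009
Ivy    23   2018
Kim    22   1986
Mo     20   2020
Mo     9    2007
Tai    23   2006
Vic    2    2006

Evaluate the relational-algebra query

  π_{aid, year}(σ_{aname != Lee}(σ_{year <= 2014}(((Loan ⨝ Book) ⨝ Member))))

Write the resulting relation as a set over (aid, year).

Loan ⋈ Book (natural join on aname): {(Dee, Ivy, 12), (Dee, Ivy, 15), (Dee, Ivy, 27), (Dee, Kim, 12), (Dee, Kim, 15), (Dee, Kim, 27), (Dee, Quin, 12), (Dee, Quin, 15), (Dee, Quin, 27), (Dee, Vic, 12), (Dee, Vic, 15), (Dee, Vic, 27), (Dee, Wes, 12), (Dee, Wes, 15), (Dee, Wes, 27), (Lee, Dee, 1), (Lee, Dee, 13), (Lee, Dee, 14), (Lee, Dee, 32), (Lee, Dee, 9), (Lee, Hal, 1), (Lee, Hal, 13), (Lee, Hal, 14), (Lee, Hal, 32), (Lee, Hal, 9), (Lee, Kim, 1), (Lee, Kim, 13), (Lee, Kim, 14), (Lee, Kim, 32), (Lee, Kim, 9), (Lee, Mo, 1), (Lee, Mo, 13), (Lee, Mo, 14), (Lee, Mo, 32), (Lee, Mo, 9), (Lee, Quin, 1), (Lee, Quin, 13), (Lee, Quin, 14), (Lee, Quin, 32), (Lee, Quin, 9)}
(Loan ⨝ Book) ⋈ Member (natural join on mname): {(Dee, Ivy, 12, 23, 2018), (Dee, Ivy, 15, 23, 2018), (Dee, Ivy, 27, 23, 2018), (Dee, Kim, 12, 22, 1986), (Dee, Kim, 15, 22, 1986), (Dee, Kim, 27, 22, 1986), (Dee, Vic, 12, 2, 2006), (Dee, Vic, 15, 2, 2006), (Dee, Vic, 27, 2, 2006), (Lee, Dee, 1, 40, 2009), (Lee, Dee, 13, 40, 2009), (Lee, Dee, 14, 40, 2009), (Lee, Dee, 32, 40, 2009), (Lee, Dee, 9, 40, 2009), (Lee, Kim, 1, 22, 1986), (Lee, Kim, 13, 22, 1986), (Lee, Kim, 14, 22, 1986), (Lee, Kim, 32, 22, 1986), (Lee, Kim, 9, 22, 1986), (Lee, Mo, 1, 20, 2020), (Lee, Mo, 1, 9, 2007), (Lee, Mo, 13, 20, 2020), (Lee, Mo, 13, 9, 2007), (Lee, Mo, 14, 20, 2020), (Lee, Mo, 14, 9, 2007), (Lee, Mo, 32, 20, 2020), (Lee, Mo, 32, 9, 2007), (Lee, Mo, 9, 20, 2020), (Lee, Mo, 9, 9, 2007)}
σ[year <= 2014]: keep tuples satisfying year <= 2014 → {(Dee, Kim, 12, 22, 1986), (Dee, Kim, 15, 22, 1986), (Dee, Kim, 27, 22, 1986), (Dee, Vic, 12, 2, 2006), (Dee, Vic, 15, 2, 2006), (Dee, Vic, 27, 2, 2006), (Lee, Dee, 1, 40, 2009), (Lee, Dee, 13, 40, 2009), (Lee, Dee, 14, 40, 2009), (Lee, Dee, 32, 40, 2009), (Lee, Dee, 9, 40, 2009), (Lee, Kim, 1, 22, 1986), (Lee, Kim, 13, 22, 1986), (Lee, Kim, 14, 22, 1986), (Lee, Kim, 32, 22, 1986), (Lee, Kim, 9, 22, 1986), (Lee, Mo, 1, 9, 2007), (Lee, Mo, 13, 9, 2007), (Lee, Mo, 14, 9, 2007), (Lee, Mo, 32, 9, 2007), (Lee, Mo, 9, 9, 2007)}
σ[aname != Lee]: keep tuples satisfying aname != Lee → {(Dee, Kim, 12, 22, 1986), (Dee, Kim, 15, 22, 1986), (Dee, Kim, 27, 22, 1986), (Dee, Vic, 12, 2, 2006), (Dee, Vic, 15, 2, 2006), (Dee, Vic, 27, 2, 2006)}
π_{aid, year} gives {(12, 1986), (12, 2006), (15, 1986), (15, 2006), (27, 1986), (27, 2006)}.

{(12, 1986), (12, 2006), (15, 1986), (15, 2006), (27, 1986), (27, 2006)}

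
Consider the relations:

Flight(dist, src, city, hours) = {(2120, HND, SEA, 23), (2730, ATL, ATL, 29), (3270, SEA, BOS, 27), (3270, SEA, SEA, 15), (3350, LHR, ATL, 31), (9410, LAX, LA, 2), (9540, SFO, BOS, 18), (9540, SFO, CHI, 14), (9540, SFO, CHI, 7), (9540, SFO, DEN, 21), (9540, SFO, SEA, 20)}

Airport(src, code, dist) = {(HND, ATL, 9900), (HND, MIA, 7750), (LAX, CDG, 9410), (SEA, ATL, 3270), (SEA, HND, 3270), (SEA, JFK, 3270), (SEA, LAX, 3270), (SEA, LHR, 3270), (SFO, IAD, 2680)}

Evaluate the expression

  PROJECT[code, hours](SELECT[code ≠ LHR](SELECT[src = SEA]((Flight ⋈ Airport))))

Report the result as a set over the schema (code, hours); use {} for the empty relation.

Joining Flight and Airport on dist, src yields {(3270, SEA, BOS, 27, ATL), (3270, SEA, BOS, 27, HND), (3270, SEA, BOS, 27, JFK), (3270, SEA, BOS, 27, LAX), (3270, SEA, BOS, 27, LHR), (3270, SEA, SEA, 15, ATL), (3270, SEA, SEA, 15, HND), (3270, SEA, SEA, 15, JFK), (3270, SEA, SEA, 15, LAX), (3270, SEA, SEA, 15, LHR), (9410, LAX, LA, 2, CDG)}.
σ[src = SEA]: keep tuples satisfying src = SEA → {(3270, SEA, BOS, 27, ATL), (3270, SEA, BOS, 27, HND), (3270, SEA, BOS, 27, JFK), (3270, SEA, BOS, 27, LAX), (3270, SEA, BOS, 27, LHR), (3270, SEA, SEA, 15, ATL), (3270, SEA, SEA, 15, HND), (3270, SEA, SEA, 15, JFK), (3270, SEA, SEA, 15, LAX), (3270, SEA, SEA, 15, LHR)}
σ[code ≠ LHR]: keep tuples satisfying code ≠ LHR → {(3270, SEA, BOS, 27, ATL), (3270, SEA, BOS, 27, HND), (3270, SEA, BOS, 27, JFK), (3270, SEA, BOS, 27, LAX), (3270, SEA, SEA, 15, ATL), (3270, SEA, SEA, 15, HND), (3270, SEA, SEA, 15, JFK), (3270, SEA, SEA, 15, LAX)}
π_{code, hours} gives {(ATL, 15), (ATL, 27), (HND, 15), (HND, 27), (JFK, 15), (JFK, 27), (LAX, 15), (LAX, 27)}.

{(ATL, 15), (ATL, 27), (HND, 15), (HND, 27), (JFK, 15), (JFK, 27), (LAX, 15), (LAX, 27)}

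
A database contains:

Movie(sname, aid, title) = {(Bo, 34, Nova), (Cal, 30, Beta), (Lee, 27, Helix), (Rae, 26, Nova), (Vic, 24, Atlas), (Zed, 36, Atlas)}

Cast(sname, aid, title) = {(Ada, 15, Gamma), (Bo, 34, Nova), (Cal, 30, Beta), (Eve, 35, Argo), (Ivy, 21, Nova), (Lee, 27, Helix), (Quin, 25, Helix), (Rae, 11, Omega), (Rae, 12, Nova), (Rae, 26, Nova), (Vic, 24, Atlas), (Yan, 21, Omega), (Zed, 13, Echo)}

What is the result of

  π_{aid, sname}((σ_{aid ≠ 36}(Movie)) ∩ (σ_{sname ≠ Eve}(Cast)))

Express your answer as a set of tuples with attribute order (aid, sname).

{(24, Vic), (26, Rae), (27, Lee), (30, Cal), (34, Bo)}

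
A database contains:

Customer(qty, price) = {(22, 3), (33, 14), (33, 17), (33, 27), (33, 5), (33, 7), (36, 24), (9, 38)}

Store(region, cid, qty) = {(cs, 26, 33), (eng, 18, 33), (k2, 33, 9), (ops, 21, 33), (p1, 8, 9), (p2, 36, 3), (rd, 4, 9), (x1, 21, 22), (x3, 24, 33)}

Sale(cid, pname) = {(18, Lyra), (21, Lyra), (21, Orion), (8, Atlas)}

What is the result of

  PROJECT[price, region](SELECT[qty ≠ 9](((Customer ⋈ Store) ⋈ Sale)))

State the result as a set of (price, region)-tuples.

{(14, eng), (14, ops), (17, eng), (17, ops), (27, eng), (27, ops), (3, x1), (5, eng), (5, ops), (7, eng), (7, ops)}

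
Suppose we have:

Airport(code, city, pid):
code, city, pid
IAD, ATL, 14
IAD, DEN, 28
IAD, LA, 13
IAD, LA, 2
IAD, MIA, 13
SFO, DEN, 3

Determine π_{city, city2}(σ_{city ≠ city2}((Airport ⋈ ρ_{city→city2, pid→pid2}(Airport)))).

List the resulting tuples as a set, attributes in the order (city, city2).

ρ[city→city2, pid→pid2]: schema becomes (code, city2, pid2); tuples unchanged.
Natural join on code: {(IAD, ATL, 14, ATL, 14), (IAD, ATL, 14, DEN, 28), (IAD, ATL, 14, LA, 13), (IAD, ATL, 14, LA, 2), (IAD, ATL, 14, MIA, 13), (IAD, DEN, 28, ATL, 14), (IAD, DEN, 28, DEN, 28), (IAD, DEN, 28, LA, 13), (IAD, DEN, 28, LA, 2), (IAD, DEN, 28, MIA, 13), (IAD, LA, 13, ATL, 14), (IAD, LA, 13, DEN, 28), (IAD, LA, 13, LA, 13), (IAD, LA, 13, LA, 2), (IAD, LA, 13, MIA, 13), (IAD, LA, 2, ATL, 14), (IAD, LA, 2, DEN, 28), (IAD, LA, 2, LA, 13), (IAD, LA, 2, LA, 2), (IAD, LA, 2, MIA, 13), (IAD, MIA, 13, ATL, 14), (IAD, MIA, 13, DEN, 28), (IAD, MIA, 13, LA, 13), (IAD, MIA, 13, LA, 2), (IAD, MIA, 13, MIA, 13), (SFO, DEN, 3, DEN, 3)}
Filtering on city ≠ city2 leaves {(IAD, ATL, 14, DEN, 28), (IAD, ATL, 14, LA, 13), (IAD, ATL, 14, LA, 2), (IAD, ATL, 14, MIA, 13), (IAD, DEN, 28, ATL, 14), (IAD, DEN, 28, LA, 13), (IAD, DEN, 28, LA, 2), (IAD, DEN, 28, MIA, 13), (IAD, LA, 13, ATL, 14), (IAD, LA, 13, DEN, 28), (IAD, LA, 13, MIA, 13), (IAD, LA, 2, ATL, 14), (IAD, LA, 2, DEN, 28), (IAD, LA, 2, MIA, 13), (IAD, MIA, 13, ATL, 14), (IAD, MIA, 13, DEN, 28), (IAD, MIA, 13, LA, 13), (IAD, MIA, 13, LA, 2)}.
Projecting to city, city2 (6 duplicate(s) eliminated): {(ATL, DEN), (ATL, LA), (ATL, MIA), (DEN, ATL), (DEN, LA), (DEN, MIA), (LA, ATL), (LA, DEN), (LA, MIA), (MIA, ATL), (MIA, DEN), (MIA, LA)}

{(ATL, DEN), (ATL, LA), (ATL, MIA), (DEN, ATL), (DEN, LA), (DEN, MIA), (LA, ATL), (LA, DEN), (LA, MIA), (MIA, ATL), (MIA, DEN), (MIA, LA)}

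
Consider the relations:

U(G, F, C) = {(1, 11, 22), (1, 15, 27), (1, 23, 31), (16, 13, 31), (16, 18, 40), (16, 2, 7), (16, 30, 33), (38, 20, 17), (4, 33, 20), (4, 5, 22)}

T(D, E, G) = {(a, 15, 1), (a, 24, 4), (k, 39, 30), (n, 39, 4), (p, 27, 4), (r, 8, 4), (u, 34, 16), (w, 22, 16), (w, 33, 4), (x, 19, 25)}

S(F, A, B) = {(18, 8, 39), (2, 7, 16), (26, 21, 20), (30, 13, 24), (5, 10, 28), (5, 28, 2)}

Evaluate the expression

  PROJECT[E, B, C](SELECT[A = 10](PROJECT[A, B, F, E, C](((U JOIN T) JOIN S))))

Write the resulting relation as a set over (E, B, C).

Natural join on G: {(1, 11, 22, a, 15), (1, 15, 27, a, 15), (1, 23, 31, a, 15), (16, 13, 31, u, 34), (16, 13, 31, w, 22), (16, 18, 40, u, 34), (16, 18, 40, w, 22), (16, 2, 7, u, 34), (16, 2, 7, w, 22), (16, 30, 33, u, 34), (16, 30, 33, w, 22), (4, 33, 20, a, 24), (4, 33, 20, n, 39), (4, 33, 20, p, 27), (4, 33, 20, r, 8), (4, 33, 20, w, 33), (4, 5, 22, a, 24), (4, 5, 22, n, 39), (4, 5, 22, p, 27), (4, 5, 22, r, 8), (4, 5, 22, w, 33)}
Natural join on F: {(16, 18, 40, u, 34, 8, 39), (16, 18, 40, w, 22, 8, 39), (16, 2, 7, u, 34, 7, 16), (16, 2, 7, w, 22, 7, 16), (16, 30, 33, u, 34, 13, 24), (16, 30, 33, w, 22, 13, 24), (4, 5, 22, a, 24, 10, 28), (4, 5, 22, a, 24, 28, 2), (4, 5, 22, n, 39, 10, 28), (4, 5, 22, n, 39, 28, 2), (4, 5, 22, p, 27, 10, 28), (4, 5, 22, p, 27, 28, 2), (4, 5, 22, r, 8, 10, 28), (4, 5, 22, r, 8, 28, 2), (4, 5, 22, w, 33, 10, 28), (4, 5, 22, w, 33, 28, 2)}
Projecting to A, B, F, E, C: {(10, 28, 5, 24, 22), (10, 28, 5, 27, 22), (10, 28, 5, 33, 22), (10, 28, 5, 39, 22), (10, 28, 5, 8, 22), (13, 24, 30, 22, 33), (13, 24, 30, 34, 33), (28, 2, 5, 24, 22), (28, 2, 5, 27, 22), (28, 2, 5, 33, 22), (28, 2, 5, 39, 22), (28, 2, 5, 8, 22), (7, 16, 2, 22, 7), (7, 16, 2, 34, 7), (8, 39, 18, 22, 40), (8, 39, 18, 34, 40)}
σ[A = 10]: keep tuples satisfying A = 10 → {(10, 28, 5, 24, 22), (10, 28, 5, 27, 22), (10, 28, 5, 33, 22), (10, 28, 5, 39, 22), (10, 28, 5, 8, 22)}
Projecting to E, B, C: {(24, 28, 22), (27, 28, 22), (33, 28, 22), (39, 28, 22), (8, 28, 22)}

{(24, 28, 22), (27, 28, 22), (33, 28, 22), (39, 28, 22), (8, 28, 22)}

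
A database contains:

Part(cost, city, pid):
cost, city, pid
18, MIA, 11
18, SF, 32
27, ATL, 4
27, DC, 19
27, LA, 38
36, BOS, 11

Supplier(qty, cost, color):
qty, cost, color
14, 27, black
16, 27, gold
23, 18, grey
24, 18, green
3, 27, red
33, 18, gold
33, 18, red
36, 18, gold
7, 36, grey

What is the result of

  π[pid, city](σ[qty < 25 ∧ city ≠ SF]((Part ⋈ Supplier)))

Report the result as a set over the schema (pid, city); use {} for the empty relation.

Part ⋈ Supplier (natural join on cost): {(18, MIA, 11, 23, grey), (18, MIA, 11, 24, green), (18, MIA, 11, 33, gold), (18, MIA, 11, 33, red), (18, MIA, 11, 36, gold), (18, SF, 32, 23, grey), (18, SF, 32, 24, green), (18, SF, 32, 33, gold), (18, SF, 32, 33, red), (18, SF, 32, 36, gold), (27, ATL, 4, 14, black), (27, ATL, 4, 16, gold), (27, ATL, 4, 3, red), (27, DC, 19, 14, black), (27, DC, 19, 16, gold), (27, DC, 19, 3, red), (27, LA, 38, 14, black), (27, LA, 38, 16, gold), (27, LA, 38, 3, red), (36, BOS, 11, 7, grey)}
Apply σ_{qty < 25 ∧ city ≠ SF}; surviving tuples: {(18, MIA, 11, 23, grey), (18, MIA, 11, 24, green), (27, ATL, 4, 14, black), (27, ATL, 4, 16, gold), (27, ATL, 4, 3, red), (27, DC, 19, 14, black), (27, DC, 19, 16, gold), (27, DC, 19, 3, red), (27, LA, 38, 14, black), (27, LA, 38, 16, gold), (27, LA, 38, 3, red), (36, BOS, 11, 7, grey)}
π_{pid, city} gives {(11, BOS), (11, MIA), (19, DC), (38, LA), (4, ATL)} (7 duplicate(s) eliminated).

{(11, BOS), (11, MIA), (19, DC), (38, LA), (4, ATL)}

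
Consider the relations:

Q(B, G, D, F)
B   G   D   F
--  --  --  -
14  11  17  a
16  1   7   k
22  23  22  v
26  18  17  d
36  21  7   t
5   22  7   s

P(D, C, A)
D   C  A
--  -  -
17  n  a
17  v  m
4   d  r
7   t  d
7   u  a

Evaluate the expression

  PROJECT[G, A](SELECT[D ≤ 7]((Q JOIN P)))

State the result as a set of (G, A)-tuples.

Natural join on D: {(14, 11, 17, a, n, a), (14, 11, 17, a, v, m), (16, 1, 7, k, t, d), (16, 1, 7, k, u, a), (26, 18, 17, d, n, a), (26, 18, 17, d, v, m), (36, 21, 7, t, t, d), (36, 21, 7, t, u, a), (5, 22, 7, s, t, d), (5, 22, 7, s, u, a)}
Selection D ≤ 7: {(16, 1, 7, k, t, d), (16, 1, 7, k, u, a), (36, 21, 7, t, t, d), (36, 21, 7, t, u, a), (5, 22, 7, s, t, d), (5, 22, 7, s, u, a)}
Projecting to G, A: {(1, a), (1, d), (21, a), (21, d), (22, a), (22, d)}

{(1, a), (1, d), (21, a), (21, d), (22, a), (22, d)}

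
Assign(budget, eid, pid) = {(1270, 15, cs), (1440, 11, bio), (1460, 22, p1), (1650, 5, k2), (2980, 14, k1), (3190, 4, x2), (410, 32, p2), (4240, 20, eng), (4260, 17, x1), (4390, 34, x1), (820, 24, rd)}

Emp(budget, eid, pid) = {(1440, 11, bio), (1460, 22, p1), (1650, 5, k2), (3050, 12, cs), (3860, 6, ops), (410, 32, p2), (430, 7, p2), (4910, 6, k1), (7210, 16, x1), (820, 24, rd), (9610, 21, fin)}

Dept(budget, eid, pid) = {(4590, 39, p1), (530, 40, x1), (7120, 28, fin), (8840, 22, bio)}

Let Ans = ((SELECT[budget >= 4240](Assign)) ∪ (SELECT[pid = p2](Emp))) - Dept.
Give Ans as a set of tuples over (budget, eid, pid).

Selection budget >= 4240: {(4240, 20, eng), (4260, 17, x1), (4390, 34, x1)}
Selection pid = p2: {(410, 32, p2), (430, 7, p2)}
Set union of the two operands is {(410, 32, p2), (4240, 20, eng), (4260, 17, x1), (430, 7, p2), (4390, 34, x1)}.
Set difference of the two operands is {(410, 32, p2), (4240, 20, eng), (4260, 17, x1), (430, 7, p2), (4390, 34, x1)}.

{(410, 32, p2), (4240, 20, eng), (4260, 17, x1), (430, 7, p2), (4390, 34, x1)}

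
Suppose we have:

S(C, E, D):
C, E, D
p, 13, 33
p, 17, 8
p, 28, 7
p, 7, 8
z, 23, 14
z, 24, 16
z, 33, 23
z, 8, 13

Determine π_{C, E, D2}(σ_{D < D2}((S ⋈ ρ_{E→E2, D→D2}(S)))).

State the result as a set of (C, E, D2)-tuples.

{(p, 17, 33), (p, 28, 33), (p, 28, 8), (p, 7, 33), (z, 23, 16), (z, 23, 23), (z, 24, 23), (z, 8, 14), (z, 8, 16), (z, 8, 23)}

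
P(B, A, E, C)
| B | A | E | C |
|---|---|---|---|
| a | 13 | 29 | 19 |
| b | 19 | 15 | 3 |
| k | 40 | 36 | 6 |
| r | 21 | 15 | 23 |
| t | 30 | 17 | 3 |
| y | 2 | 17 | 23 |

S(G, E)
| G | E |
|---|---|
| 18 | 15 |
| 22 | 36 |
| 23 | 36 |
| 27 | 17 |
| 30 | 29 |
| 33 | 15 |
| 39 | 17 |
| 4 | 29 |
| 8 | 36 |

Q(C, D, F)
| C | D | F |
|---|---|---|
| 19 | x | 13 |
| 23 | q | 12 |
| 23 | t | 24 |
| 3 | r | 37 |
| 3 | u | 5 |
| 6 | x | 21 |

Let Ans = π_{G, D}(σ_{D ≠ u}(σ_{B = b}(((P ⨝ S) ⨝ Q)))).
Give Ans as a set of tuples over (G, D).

Natural join on E: {(a, 13, 29, 19, 30), (a, 13, 29, 19, 4), (b, 19, 15, 3, 18), (b, 19, 15, 3, 33), (k, 40, 36, 6, 22), (k, 40, 36, 6, 23), (k, 40, 36, 6, 8), (r, 21, 15, 23, 18), (r, 21, 15, 23, 33), (t, 30, 17, 3, 27), (t, 30, 17, 3, 39), (y, 2, 17, 23, 27), (y, 2, 17, 23, 39)}
Natural join on C: {(a, 13, 29, 19, 30, x, 13), (a, 13, 29, 19, 4, x, 13), (b, 19, 15, 3, 18, r, 37), (b, 19, 15, 3, 18, u, 5), (b, 19, 15, 3, 33, r, 37), (b, 19, 15, 3, 33, u, 5), (k, 40, 36, 6, 22, x, 21), (k, 40, 36, 6, 23, x, 21), (k, 40, 36, 6, 8, x, 21), (r, 21, 15, 23, 18, q, 12), (r, 21, 15, 23, 18, t, 24), (r, 21, 15, 23, 33, q, 12), (r, 21, 15, 23, 33, t, 24), (t, 30, 17, 3, 27, r, 37), (t, 30, 17, 3, 27, u, 5), (t, 30, 17, 3, 39, r, 37), (t, 30, 17, 3, 39, u, 5), (y, 2, 17, 23, 27, q, 12), (y, 2, 17, 23, 27, t, 24), (y, 2, 17, 23, 39, q, 12), (y, 2, 17, 23, 39, t, 24)}
Filtering on B = b leaves {(b, 19, 15, 3, 18, r, 37), (b, 19, 15, 3, 18, u, 5), (b, 19, 15, 3, 33, r, 37), (b, 19, 15, 3, 33, u, 5)}.
Filtering on D ≠ u leaves {(b, 19, 15, 3, 18, r, 37), (b, 19, 15, 3, 33, r, 37)}.
π[G, D]: project onto (G, D) → {(18, r), (33, r)}

{(18, r), (33, r)}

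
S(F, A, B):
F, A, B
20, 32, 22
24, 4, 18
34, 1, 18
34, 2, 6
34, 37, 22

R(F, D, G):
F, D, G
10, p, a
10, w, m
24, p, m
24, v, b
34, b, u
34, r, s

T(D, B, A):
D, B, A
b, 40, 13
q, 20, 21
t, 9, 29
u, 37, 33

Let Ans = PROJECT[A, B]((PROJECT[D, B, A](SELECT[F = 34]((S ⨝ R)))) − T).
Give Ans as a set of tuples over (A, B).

{(1, 18), (2, 6), (37, 22)}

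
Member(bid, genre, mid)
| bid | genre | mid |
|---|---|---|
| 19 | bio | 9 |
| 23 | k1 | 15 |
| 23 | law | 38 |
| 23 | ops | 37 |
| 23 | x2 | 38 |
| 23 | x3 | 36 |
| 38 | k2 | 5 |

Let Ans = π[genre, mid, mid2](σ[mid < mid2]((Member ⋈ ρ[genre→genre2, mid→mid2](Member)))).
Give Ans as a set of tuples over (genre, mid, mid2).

ρ[genre→genre2, mid→mid2]: schema becomes (bid, genre2, mid2); tuples unchanged.
Member ⋈ ρ[genre→genre2, mid→mid2](Member) (natural join on bid): {(19, bio, 9, bio, 9), (23, k1, 15, k1, 15), (23, k1, 15, law, 38), (23, k1, 15, ops, 37), (23, k1, 15, x2, 38), (23, k1, 15, x3, 36), (23, law, 38, k1, 15), (23, law, 38, law, 38), (23, law, 38, ops, 37), (23, law, 38, x2, 38), (23, law, 38, x3, 36), (23, ops, 37, k1, 15), (23, ops, 37, law, 38), (23, ops, 37, ops, 37), (23, ops, 37, x2, 38), (23, ops, 37, x3, 36), (23, x2, 38, k1, 15), (23, x2, 38, law, 38), (23, x2, 38, ops, 37), (23, x2, 38, x2, 38), (23, x2, 38, x3, 36), (23, x3, 36, k1, 15), (23, x3, 36, law, 38), (23, x3, 36, ops, 37), (23, x3, 36, x2, 38), (23, x3, 36, x3, 36), (38, k2, 5, k2, 5)}
Selection mid < mid2: {(23, k1, 15, law, 38), (23, k1, 15, ops, 37), (23, k1, 15, x2, 38), (23, k1, 15, x3, 36), (23, ops, 37, law, 38), (23, ops, 37, x2, 38), (23, x3, 36, law, 38), (23, x3, 36, ops, 37), (23, x3, 36, x2, 38)}
π[genre, mid, mid2]: project onto (genre, mid, mid2) (3 duplicate(s) eliminated) → {(k1, 15, 36), (k1, 15, 37), (k1, 15, 38), (ops, 37, 38), (x3, 36, 37), (x3, 36, 38)}

{(k1, 15, 36), (k1, 15, 37), (k1, 15, 38), (ops, 37, 38), (x3, 36, 37), (x3, 36, 38)}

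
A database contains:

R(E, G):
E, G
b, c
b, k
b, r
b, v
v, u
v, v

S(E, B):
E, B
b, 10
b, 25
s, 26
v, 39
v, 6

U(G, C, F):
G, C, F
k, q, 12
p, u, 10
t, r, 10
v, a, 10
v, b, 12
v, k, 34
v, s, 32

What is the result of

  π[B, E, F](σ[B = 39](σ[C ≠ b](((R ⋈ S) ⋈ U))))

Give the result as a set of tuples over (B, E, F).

Natural join on E: {(b, c, 10), (b, c, 25), (b, k, 10), (b, k, 25), (b, r, 10), (b, r, 25), (b, v, 10), (b, v, 25), (v, u, 39), (v, u, 6), (v, v, 39), (v, v, 6)}
Natural join on G: {(b, k, 10, q, 12), (b, k, 25, q, 12), (b, v, 10, a, 10), (b, v, 10, b, 12), (b, v, 10, k, 34), (b, v, 10, s, 32), (b, v, 25, a, 10), (b, v, 25, b, 12), (b, v, 25, k, 34), (b, v, 25, s, 32), (v, v, 39, a, 10), (v, v, 39, b, 12), (v, v, 39, k, 34), (v, v, 39, s, 32), (v, v, 6, a, 10), (v, v, 6, b, 12), (v, v, 6, k, 34), (v, v, 6, s, 32)}
σ[C ≠ b]: keep tuples satisfying C ≠ b → {(b, k, 10, q, 12), (b, k, 25, q, 12), (b, v, 10, a, 10), (b, v, 10, k, 34), (b, v, 10, s, 32), (b, v, 25, a, 10), (b, v, 25, k, 34), (b, v, 25, s, 32), (v, v, 39, a, 10), (v, v, 39, k, 34), (v, v, 39, s, 32), (v, v, 6, a, 10), (v, v, 6, k, 34), (v, v, 6, s, 32)}
σ[B = 39]: keep tuples satisfying B = 39 → {(v, v, 39, a, 10), (v, v, 39, k, 34), (v, v, 39, s, 32)}
Projecting to B, E, F: {(39, v, 10), (39, v, 32), (39, v, 34)}

{(39, v, 10), (39, v, 32), (39, v, 34)}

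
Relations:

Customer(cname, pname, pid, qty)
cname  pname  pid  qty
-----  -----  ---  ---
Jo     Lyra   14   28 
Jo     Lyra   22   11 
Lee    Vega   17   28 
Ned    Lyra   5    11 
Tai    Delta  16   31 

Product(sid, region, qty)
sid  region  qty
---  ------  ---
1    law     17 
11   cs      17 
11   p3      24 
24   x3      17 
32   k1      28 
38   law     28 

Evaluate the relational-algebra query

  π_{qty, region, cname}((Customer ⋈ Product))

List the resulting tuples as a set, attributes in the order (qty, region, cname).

{(28, k1, Jo), (28, k1, Lee), (28, law, Jo), (28, law, Lee)}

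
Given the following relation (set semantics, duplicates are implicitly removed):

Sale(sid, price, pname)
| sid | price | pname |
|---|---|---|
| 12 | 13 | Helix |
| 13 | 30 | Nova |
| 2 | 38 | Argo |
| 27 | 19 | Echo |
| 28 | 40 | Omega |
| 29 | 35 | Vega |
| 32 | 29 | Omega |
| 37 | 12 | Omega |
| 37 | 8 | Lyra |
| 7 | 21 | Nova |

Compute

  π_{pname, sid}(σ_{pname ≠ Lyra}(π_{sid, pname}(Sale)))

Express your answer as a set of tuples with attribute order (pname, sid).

{(Argo, 2), (Echo, 27), (Helix, 12), (Nova, 13), (Nova, 7), (Omega, 28), (Omega, 32), (Omega, 37), (Vega, 29)}

Keep only column(s) sid, pname: {(12, Helix), (13, Nova), (2, Argo), (27, Echo), (28, Omega), (29, Vega), (32, Omega), (37, Lyra), (37, Omega), (7, Nova)}
Selection pname ≠ Lyra: {(12, Helix), (13, Nova), (2, Argo), (27, Echo), (28, Omega), (29, Vega), (32, Omega), (37, Omega), (7, Nova)}
Keep only column(s) pname, sid: {(Argo, 2), (Echo, 27), (Helix, 12), (Nova, 13), (Nova, 7), (Omega, 28), (Omega, 32), (Omega, 37), (Vega, 29)}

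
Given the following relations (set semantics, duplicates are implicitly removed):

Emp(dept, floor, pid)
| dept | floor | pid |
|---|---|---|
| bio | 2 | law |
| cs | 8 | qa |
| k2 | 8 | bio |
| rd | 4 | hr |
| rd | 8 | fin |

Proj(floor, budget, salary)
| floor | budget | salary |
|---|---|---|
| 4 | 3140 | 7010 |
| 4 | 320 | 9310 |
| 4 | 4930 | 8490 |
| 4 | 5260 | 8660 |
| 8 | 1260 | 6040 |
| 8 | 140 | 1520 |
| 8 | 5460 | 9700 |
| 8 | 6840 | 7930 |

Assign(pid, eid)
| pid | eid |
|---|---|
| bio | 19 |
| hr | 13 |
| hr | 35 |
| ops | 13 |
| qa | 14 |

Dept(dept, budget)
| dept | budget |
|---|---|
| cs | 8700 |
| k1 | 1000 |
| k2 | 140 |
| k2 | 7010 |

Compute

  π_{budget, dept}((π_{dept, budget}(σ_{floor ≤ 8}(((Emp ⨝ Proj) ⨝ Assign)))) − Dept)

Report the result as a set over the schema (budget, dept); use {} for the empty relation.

{(1260, cs), (1260, k2), (140, cs), (3140, rd), (320, rd), (4930, rd), (5260, rd), (5460, cs), (5460, k2), (6840, cs), (6840, k2)}

Joining Emp and Proj on floor yields {(cs, 8, qa, 1260, 6040), (cs, 8, qa, 140, 1520), (cs, 8, qa, 5460, 9700), (cs, 8, qa, 6840, 7930), (k2, 8, bio, 1260, 6040), (k2, 8, bio, 140, 1520), (k2, 8, bio, 5460, 9700), (k2, 8, bio, 6840, 7930), (rd, 4, hr, 3140, 7010), (rd, 4, hr, 320, 9310), (rd, 4, hr, 4930, 8490), (rd, 4, hr, 5260, 8660), (rd, 8, fin, 1260, 6040), (rd, 8, fin, 140, 1520), (rd, 8, fin, 5460, 9700), (rd, 8, fin, 6840, 7930)}.
Joining (Emp ⨝ Proj) and Assign on pid yields {(cs, 8, qa, 1260, 6040, 14), (cs, 8, qa, 140, 1520, 14), (cs, 8, qa, 5460, 9700, 14), (cs, 8, qa, 6840, 7930, 14), (k2, 8, bio, 1260, 6040, 19), (k2, 8, bio, 140, 1520, 19), (k2, 8, bio, 5460, 9700, 19), (k2, 8, bio, 6840, 7930, 19), (rd, 4, hr, 3140, 7010, 13), (rd, 4, hr, 3140, 7010, 35), (rd, 4, hr, 320, 9310, 13), (rd, 4, hr, 320, 9310, 35), (rd, 4, hr, 4930, 8490, 13), (rd, 4, hr, 4930, 8490, 35), (rd, 4, hr, 5260, 8660, 13), (rd, 4, hr, 5260, 8660, 35)}.
Filtering on floor ≤ 8 leaves {(cs, 8, qa, 1260, 6040, 14), (cs, 8, qa, 140, 1520, 14), (cs, 8, qa, 5460, 9700, 14), (cs, 8, qa, 6840, 7930, 14), (k2, 8, bio, 1260, 6040, 19), (k2, 8, bio, 140, 1520, 19), (k2, 8, bio, 5460, 9700, 19), (k2, 8, bio, 6840, 7930, 19), (rd, 4, hr, 3140, 7010, 13), (rd, 4, hr, 3140, 7010, 35), (rd, 4, hr, 320, 9310, 13), (rd, 4, hr, 320, 9310, 35), (rd, 4, hr, 4930, 8490, 13), (rd, 4, hr, 4930, 8490, 35), (rd, 4, hr, 5260, 8660, 13), (rd, 4, hr, 5260, 8660, 35)}.
π[dept, budget]: project onto (dept, budget) (4 duplicate(s) eliminated) → {(cs, 1260), (cs, 140), (cs, 5460), (cs, 6840), (k2, 1260), (k2, 140), (k2, 5460), (k2, 6840), (rd, 3140), (rd, 320), (rd, 4930), (rd, 5260)}
Set difference of the two operands is {(cs, 1260), (cs, 140), (cs, 5460), (cs, 6840), (k2, 1260), (k2, 5460), (k2, 6840), (rd, 3140), (rd, 320), (rd, 4930), (rd, 5260)}.
π[budget, dept]: project onto (budget, dept) → {(1260, cs), (1260, k2), (140, cs), (3140, rd), (320, rd), (4930, rd), (5260, rd), (5460, cs), (5460, k2), (6840, cs), (6840, k2)}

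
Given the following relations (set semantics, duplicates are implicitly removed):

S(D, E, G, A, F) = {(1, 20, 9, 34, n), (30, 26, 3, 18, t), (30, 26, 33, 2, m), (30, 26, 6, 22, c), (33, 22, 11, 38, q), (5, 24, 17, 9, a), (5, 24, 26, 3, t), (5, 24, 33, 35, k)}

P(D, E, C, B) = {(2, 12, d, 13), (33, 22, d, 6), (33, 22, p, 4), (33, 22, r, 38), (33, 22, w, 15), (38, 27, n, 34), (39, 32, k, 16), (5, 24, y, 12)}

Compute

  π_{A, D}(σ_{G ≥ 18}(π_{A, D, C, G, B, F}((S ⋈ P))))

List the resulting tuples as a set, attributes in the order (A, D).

{(3, 5), (35, 5)}

S ⋈ P (natural join on D, E): {(33, 22, 11, 38, q, d, 6), (33, 22, 11, 38, q, p, 4), (33, 22, 11, 38, q, r, 38), (33, 22, 11, 38, q, w, 15), (5, 24, 17, 9, a, y, 12), (5, 24, 26, 3, t, y, 12), (5, 24, 33, 35, k, y, 12)}
π[A, D, C, G, B, F]: project onto (A, D, C, G, B, F) → {(3, 5, y, 26, 12, t), (35, 5, y, 33, 12, k), (38, 33, d, 11, 6, q), (38, 33, p, 11, 4, q), (38, 33, r, 11, 38, q), (38, 33, w, 11, 15, q), (9, 5, y, 17, 12, a)}
σ[G ≥ 18]: keep tuples satisfying G ≥ 18 → {(3, 5, y, 26, 12, t), (35, 5, y, 33, 12, k)}
π[A, D]: project onto (A, D) → {(3, 5), (35, 5)}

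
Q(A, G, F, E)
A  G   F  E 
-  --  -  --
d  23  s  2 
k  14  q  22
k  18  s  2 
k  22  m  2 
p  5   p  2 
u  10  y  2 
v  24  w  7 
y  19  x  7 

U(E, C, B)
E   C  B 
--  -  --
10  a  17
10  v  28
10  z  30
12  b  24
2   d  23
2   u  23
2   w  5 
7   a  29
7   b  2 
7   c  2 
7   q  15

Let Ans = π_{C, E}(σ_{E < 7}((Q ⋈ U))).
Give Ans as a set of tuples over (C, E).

Q ⋈ U (natural join on E): {(d, 23, s, 2, d, 23), (d, 23, s, 2, u, 23), (d, 23, s, 2, w, 5), (k, 18, s, 2, d, 23), (k, 18, s, 2, u, 23), (k, 18, s, 2, w, 5), (k, 22, m, 2, d, 23), (k, 22, m, 2, u, 23), (k, 22, m, 2, w, 5), (p, 5, p, 2, d, 23), (p, 5, p, 2, u, 23), (p, 5, p, 2, w, 5), (u, 10, y, 2, d, 23), (u, 10, y, 2, u, 23), (u, 10, y, 2, w, 5), (v, 24, w, 7, a, 29), (v, 24, w, 7, b, 2), (v, 24, w, 7, c, 2), (v, 24, w, 7, q, 15), (y, 19, x, 7, a, 29), (y, 19, x, 7, b, 2), (y, 19, x, 7, c, 2), (y, 19, x, 7, q, 15)}
σ[E < 7]: keep tuples satisfying E < 7 → {(d, 23, s, 2, d, 23), (d, 23, s, 2, u, 23), (d, 23, s, 2, w, 5), (k, 18, s, 2, d, 23), (k, 18, s, 2, u, 23), (k, 18, s, 2, w, 5), (k, 22, m, 2, d, 23), (k, 22, m, 2, u, 23), (k, 22, m, 2, w, 5), (p, 5, p, 2, d, 23), (p, 5, p, 2, u, 23), (p, 5, p, 2, w, 5), (u, 10, y, 2, d, 23), (u, 10, y, 2, u, 23), (u, 10, y, 2, w, 5)}
Projecting to C, E (12 duplicate(s) eliminated): {(d, 2), (u, 2), (w, 2)}

{(d, 2), (u, 2), (w, 2)}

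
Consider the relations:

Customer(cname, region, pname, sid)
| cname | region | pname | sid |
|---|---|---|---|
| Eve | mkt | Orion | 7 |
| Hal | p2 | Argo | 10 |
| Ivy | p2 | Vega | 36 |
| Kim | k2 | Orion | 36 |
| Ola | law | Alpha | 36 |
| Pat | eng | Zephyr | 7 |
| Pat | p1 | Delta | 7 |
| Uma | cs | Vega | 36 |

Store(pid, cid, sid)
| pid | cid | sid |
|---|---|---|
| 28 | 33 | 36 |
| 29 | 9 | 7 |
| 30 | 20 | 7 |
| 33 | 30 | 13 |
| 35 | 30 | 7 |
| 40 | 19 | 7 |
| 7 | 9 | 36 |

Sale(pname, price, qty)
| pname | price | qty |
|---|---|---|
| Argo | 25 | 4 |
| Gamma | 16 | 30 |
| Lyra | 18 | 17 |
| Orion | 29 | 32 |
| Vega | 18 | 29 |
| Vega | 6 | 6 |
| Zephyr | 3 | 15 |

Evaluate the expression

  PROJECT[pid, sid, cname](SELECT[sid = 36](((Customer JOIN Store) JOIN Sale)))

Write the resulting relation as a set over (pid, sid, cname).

{(28, 36, Ivy), (28, 36, Kim), (28, 36, Uma), (7, 36, Ivy), (7, 36, Kim), (7, 36, Uma)}

Joining Customer and Store on sid yields {(Eve, mkt, Orion, 7, 29, 9), (Eve, mkt, Orion, 7, 30, 20), (Eve, mkt, Orion, 7, 35, 30), (Eve, mkt, Orion, 7, 40, 19), (Ivy, p2, Vega, 36, 28, 33), (Ivy, p2, Vega, 36, 7, 9), (Kim, k2, Orion, 36, 28, 33), (Kim, k2, Orion, 36, 7, 9), (Ola, law, Alpha, 36, 28, 33), (Ola, law, Alpha, 36, 7, 9), (Pat, eng, Zephyr, 7, 29, 9), (Pat, eng, Zephyr, 7, 30, 20), (Pat, eng, Zephyr, 7, 35, 30), (Pat, eng, Zephyr, 7, 40, 19), (Pat, p1, Delta, 7, 29, 9), (Pat, p1, Delta, 7, 30, 20), (Pat, p1, Delta, 7, 35, 30), (Pat, p1, Delta, 7, 40, 19), (Uma, cs, Vega, 36, 28, 33), (Uma, cs, Vega, 36, 7, 9)}.
Joining (Customer JOIN Store) and Sale on pname yields {(Eve, mkt, Orion, 7, 29, 9, 29, 32), (Eve, mkt, Orion, 7, 30, 20, 29, 32), (Eve, mkt, Orion, 7, 35, 30, 29, 32), (Eve, mkt, Orion, 7, 40, 19, 29, 32), (Ivy, p2, Vega, 36, 28, 33, 18, 29), (Ivy, p2, Vega, 36, 28, 33, 6, 6), (Ivy, p2, Vega, 36, 7, 9, 18, 29), (Ivy, p2, Vega, 36, 7, 9, 6, 6), (Kim, k2, Orion, 36, 28, 33, 29, 32), (Kim, k2, Orion, 36, 7, 9, 29, 32), (Pat, eng, Zephyr, 7, 29, 9, 3, 15), (Pat, eng, Zephyr, 7, 30, 20, 3, 15), (Pat, eng, Zephyr, 7, 35, 30, 3, 15), (Pat, eng, Zephyr, 7, 40, 19, 3, 15), (Uma, cs, Vega, 36, 28, 33, 18, 29), (Uma, cs, Vega, 36, 28, 33, 6, 6), (Uma, cs, Vega, 36, 7, 9, 18, 29), (Uma, cs, Vega, 36, 7, 9, 6, 6)}.
σ[sid = 36]: keep tuples satisfying sid = 36 → {(Ivy, p2, Vega, 36, 28, 33, 18, 29), (Ivy, p2, Vega, 36, 28, 33, 6, 6), (Ivy, p2, Vega, 36, 7, 9, 18, 29), (Ivy, p2, Vega, 36, 7, 9, 6, 6), (Kim, k2, Orion, 36, 28, 33, 29, 32), (Kim, k2, Orion, 36, 7, 9, 29, 32), (Uma, cs, Vega, 36, 28, 33, 18, 29), (Uma, cs, Vega, 36, 28, 33, 6, 6), (Uma, cs, Vega, 36, 7, 9, 18, 29), (Uma, cs, Vega, 36, 7, 9, 6, 6)}
Keep only column(s) pid, sid, cname (4 duplicate(s) eliminated): {(28, 36, Ivy), (28, 36, Kim), (28, 36, Uma), (7, 36, Ivy), (7, 36, Kim), (7, 36, Uma)}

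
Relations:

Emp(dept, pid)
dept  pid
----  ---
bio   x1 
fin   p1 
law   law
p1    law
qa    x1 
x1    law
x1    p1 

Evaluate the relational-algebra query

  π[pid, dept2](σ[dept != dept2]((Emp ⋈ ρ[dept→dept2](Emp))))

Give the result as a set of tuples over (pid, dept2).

ρ[dept→dept2]: schema becomes (dept2, pid); tuples unchanged.
Emp ⋈ ρ[dept→dept2](Emp) (natural join on pid): {(bio, x1, bio), (bio, x1, qa), (fin, p1, fin), (fin, p1, x1), (law, law, law), (law, law, p1), (law, law, x1), (p1, law, law), (p1, law, p1), (p1, law, x1), (qa, x1, bio), (qa, x1, qa), (x1, law, law), (x1, law, p1), (x1, law, x1), (x1, p1, fin), (x1, p1, x1)}
Filtering on dept != dept2 leaves {(bio, x1, qa), (fin, p1, x1), (law, law, p1), (law, law, x1), (p1, law, law), (p1, law, x1), (qa, x1, bio), (x1, law, law), (x1, law, p1), (x1, p1, fin)}.
π_{pid, dept2} gives {(law, law), (law, p1), (law, x1), (p1, fin), (p1, x1), (x1, bio), (x1, qa)} (3 duplicate(s) eliminated).

{(law, law), (law, p1), (law, x1), (p1, fin), (p1, x1), (x1, bio), (x1, qa)}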